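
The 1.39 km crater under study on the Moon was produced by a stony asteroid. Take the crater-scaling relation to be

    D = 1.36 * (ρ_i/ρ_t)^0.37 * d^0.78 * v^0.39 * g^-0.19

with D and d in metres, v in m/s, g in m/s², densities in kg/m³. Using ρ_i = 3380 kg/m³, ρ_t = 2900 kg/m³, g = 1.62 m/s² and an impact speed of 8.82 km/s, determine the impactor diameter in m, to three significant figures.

Rearranging for d: d = [D / (1.36 · (3380/2900)^0.37 · 8820^0.39 · 1.62^-0.19)]^(1/0.78).
D = 1390 m.
(3380/2900)^0.37 = 1.058
8820^0.39 = 34.57
1.62^-0.19 = 0.9124
Denominator = 1.36 × 1.058 × 34.57 × 0.9124 = 45.38
D / 45.38 = 1390 / 45.38 = 30.63
d = 30.63^(1/0.78) = 30.63^1.2821 = 80.42 m

d ≈ 80.4 m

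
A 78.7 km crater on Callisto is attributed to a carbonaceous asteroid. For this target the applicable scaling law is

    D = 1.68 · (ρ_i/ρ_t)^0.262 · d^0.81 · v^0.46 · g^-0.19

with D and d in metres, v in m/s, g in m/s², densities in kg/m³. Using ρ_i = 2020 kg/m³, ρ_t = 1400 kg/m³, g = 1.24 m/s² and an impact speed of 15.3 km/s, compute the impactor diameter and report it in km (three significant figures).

Rearranging for d: d = [D / (1.68 · (2020/1400)^0.262 · 15300^0.46 · 1.24^-0.19)]^(1/0.81).
D = 78700 m.
(2020/1400)^0.262 = 1.101
15300^0.46 = 84.13
1.24^-0.19 = 0.9600
Denominator = 1.68 × 1.101 × 84.13 × 0.9600 = 149.4
D / 149.4 = 78700 / 149.4 = 526.8
d = 526.8^(1/0.81) = 526.8^1.2346 = 2292 m

d ≈ 2.29 km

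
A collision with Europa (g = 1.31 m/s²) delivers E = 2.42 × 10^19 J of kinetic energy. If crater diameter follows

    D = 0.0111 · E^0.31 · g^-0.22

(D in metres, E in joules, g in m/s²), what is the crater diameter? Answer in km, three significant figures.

D ≈ 10.7 km

E^0.31 = (2.42 × 10^19)^0.31 = 1.021 × 10^6
g^-0.22 = 1.31^-0.22 = 0.9423
D = 0.0111 × 1.021 × 10^6 × 0.9423 = 10679 m
   = 10.68 km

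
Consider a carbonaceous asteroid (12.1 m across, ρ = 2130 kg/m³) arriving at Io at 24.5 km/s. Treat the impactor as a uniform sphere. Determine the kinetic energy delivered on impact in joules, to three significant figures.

E ≈ 5.93 × 10^14 J

v = 24500 m/s.
Mass m = (π/6) ρ d³ = (π/6) × 2130 × (12.1)³ = 1.976 × 10^6 kg
E = ½ m v² = 0.5 × 1.976 × 10^6 × (24500)² = 5.930 × 10^14 J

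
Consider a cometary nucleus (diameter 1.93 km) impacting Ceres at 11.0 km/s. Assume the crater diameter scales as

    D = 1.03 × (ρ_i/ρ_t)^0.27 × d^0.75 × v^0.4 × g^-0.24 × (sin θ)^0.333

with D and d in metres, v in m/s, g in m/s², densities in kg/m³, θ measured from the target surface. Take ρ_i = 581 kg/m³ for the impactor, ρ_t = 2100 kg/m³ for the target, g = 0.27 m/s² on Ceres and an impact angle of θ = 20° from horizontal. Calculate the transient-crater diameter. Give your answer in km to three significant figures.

In SI units: d = 1930 m, v = 11000 m/s.
(ρ_i/ρ_t)^0.27 = (581/2100)^0.27 = 0.7069
d^0.75 = 1930^0.75 = 291.2
v^0.4 = 11000^0.4 = 41.36
g^-0.24 = 0.27^-0.24 = 1.369
(sin 20°)^0.333 = 0.3420^0.333 = 0.6996
D = 1.03 × 0.7069 × 291.2 × 41.36 × 1.369 × 0.6996 = 8399 m
   = 8.399 km

D ≈ 8.40 km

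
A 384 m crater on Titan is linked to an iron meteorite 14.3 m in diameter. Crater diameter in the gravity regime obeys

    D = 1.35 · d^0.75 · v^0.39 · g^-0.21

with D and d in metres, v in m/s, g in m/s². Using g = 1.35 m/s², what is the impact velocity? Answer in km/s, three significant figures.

v ≈ 13.8 km/s

Rearranging for v: v = [D / (1.35 · 14.3^0.75 · 1.35^-0.21)]^(1/0.39).
14.3^0.75 = 7.354
1.35^-0.21 = 0.9389
Denominator = 1.35 × 7.354 × 0.9389 = 9.321
D / 9.321 = 384 / 9.321 = 41.20
v = 41.20^(1/0.39) = 41.20^2.5641 = 13828 m/s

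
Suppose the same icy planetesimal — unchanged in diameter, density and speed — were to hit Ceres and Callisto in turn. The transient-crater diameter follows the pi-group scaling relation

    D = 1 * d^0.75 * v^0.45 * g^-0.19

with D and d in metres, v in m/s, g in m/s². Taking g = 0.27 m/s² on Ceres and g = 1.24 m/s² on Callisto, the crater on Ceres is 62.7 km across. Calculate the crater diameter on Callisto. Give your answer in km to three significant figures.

All impactor-dependent factors cancel in the ratio, leaving D_Callisto/D_Ceres = (g_Callisto/g_Ceres)^-0.19.
(1.24/0.27)^-0.19 = 4.593^-0.19 = 0.7485
D_Callisto = 0.7485 × 62.7 km = 46.9 km

D ≈ 46.9 km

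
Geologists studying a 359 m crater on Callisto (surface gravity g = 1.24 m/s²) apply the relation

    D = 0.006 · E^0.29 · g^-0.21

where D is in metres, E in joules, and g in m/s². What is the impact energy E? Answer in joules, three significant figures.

E ≈ 3.47 × 10^16 J

Rearranging: E = [D / (0.006 · g^-0.21)]^(1/0.29).
g^-0.21 = 1.24^-0.21 = 0.9558
D / (0.006 × 0.9558) = 359 / (5.735 × 10^-3) = 6.260 × 10^4
E = (6.260 × 10^4)^3.4483 = 3.468 × 10^16 J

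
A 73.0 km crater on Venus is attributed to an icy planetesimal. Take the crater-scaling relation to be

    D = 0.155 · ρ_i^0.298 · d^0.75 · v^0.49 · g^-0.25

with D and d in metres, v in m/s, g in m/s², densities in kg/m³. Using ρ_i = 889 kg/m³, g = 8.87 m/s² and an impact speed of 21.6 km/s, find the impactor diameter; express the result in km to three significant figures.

Rearranging for d: d = [D / (0.155 · 889^0.298 · 21600^0.49 · 8.87^-0.25)]^(1/0.75).
D = 73000 m.
889^0.298 = 7.564
21600^0.49 = 133.0
8.87^-0.25 = 0.5795
Denominator = 0.155 × 7.564 × 133.0 × 0.5795 = 90.36
D / 90.36 = 73000 / 90.36 = 807.9
d = 807.9^(1/0.75) = 807.9^1.3333 = 7523 m

d ≈ 7.52 km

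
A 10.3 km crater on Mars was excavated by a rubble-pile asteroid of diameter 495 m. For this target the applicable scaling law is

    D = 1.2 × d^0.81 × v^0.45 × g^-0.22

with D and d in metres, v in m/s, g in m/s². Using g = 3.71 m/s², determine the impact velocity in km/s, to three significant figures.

v ≈ 14.8 km/s

Rearranging for v: v = [D / (1.2 · 495^0.81 · 3.71^-0.22)]^(1/0.45).
D = 10300 m.
495^0.81 = 152.3
3.71^-0.22 = 0.7494
Denominator = 1.2 × 152.3 × 0.7494 = 137.0
D / 137.0 = 10300 / 137.0 = 75.18
v = 75.18^(1/0.45) = 75.18^2.2222 = 14760 m/s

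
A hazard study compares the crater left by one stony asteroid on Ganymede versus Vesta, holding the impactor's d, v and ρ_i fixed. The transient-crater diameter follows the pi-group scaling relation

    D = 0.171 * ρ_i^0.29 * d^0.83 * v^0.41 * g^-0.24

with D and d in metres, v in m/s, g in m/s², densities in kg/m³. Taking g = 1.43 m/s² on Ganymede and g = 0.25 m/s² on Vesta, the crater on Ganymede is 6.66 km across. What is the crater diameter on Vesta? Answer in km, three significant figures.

D ≈ 10.1 km

All impactor-dependent factors cancel in the ratio, leaving D_Vesta/D_Ganymede = (g_Vesta/g_Ganymede)^-0.24.
(0.25/1.43)^-0.24 = 0.1748^-0.24 = 1.520
D_Vesta = 1.520 × 6.66 km = 10.1 km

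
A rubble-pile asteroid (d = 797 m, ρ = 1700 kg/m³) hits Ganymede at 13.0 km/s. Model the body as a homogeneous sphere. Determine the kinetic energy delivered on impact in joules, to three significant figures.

v = 13000 m/s.
Mass m = (π/6) ρ d³ = (π/6) × 1700 × (797)³ = 4.506 × 10^11 kg
E = ½ m v² = 0.5 × 4.506 × 10^11 × (13000)² = 3.808 × 10^19 J

E ≈ 3.81 × 10^19 J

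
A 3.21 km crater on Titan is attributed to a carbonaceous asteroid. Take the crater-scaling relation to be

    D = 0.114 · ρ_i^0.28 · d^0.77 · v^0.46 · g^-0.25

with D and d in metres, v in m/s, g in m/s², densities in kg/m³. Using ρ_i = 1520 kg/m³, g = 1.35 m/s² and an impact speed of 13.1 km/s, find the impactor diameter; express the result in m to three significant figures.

d ≈ 160 m

Rearranging for d: d = [D / (0.114 · 1520^0.28 · 13100^0.46 · 1.35^-0.25)]^(1/0.77).
D = 3210 m.
1520^0.28 = 7.779
13100^0.46 = 78.33
1.35^-0.25 = 0.9277
Denominator = 0.114 × 7.779 × 78.33 × 0.9277 = 64.44
D / 64.44 = 3210 / 64.44 = 49.81
d = 49.81^(1/0.77) = 49.81^1.2987 = 160.1 m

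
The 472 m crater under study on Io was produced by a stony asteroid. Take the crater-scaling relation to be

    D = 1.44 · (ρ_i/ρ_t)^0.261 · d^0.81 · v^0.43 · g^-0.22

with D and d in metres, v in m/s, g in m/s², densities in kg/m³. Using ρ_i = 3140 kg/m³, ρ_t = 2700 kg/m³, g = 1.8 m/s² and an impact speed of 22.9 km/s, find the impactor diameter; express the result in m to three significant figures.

Rearranging for d: d = [D / (1.44 · (3140/2700)^0.261 · 22900^0.43 · 1.8^-0.22)]^(1/0.81).
(3140/2700)^0.261 = 1.040
22900^0.43 = 74.94
1.8^-0.22 = 0.8787
Denominator = 1.44 × 1.040 × 74.94 × 0.8787 = 98.62
D / 98.62 = 472 / 98.62 = 4.786
d = 4.786^(1/0.81) = 4.786^1.2346 = 6.910 m

d ≈ 6.91 m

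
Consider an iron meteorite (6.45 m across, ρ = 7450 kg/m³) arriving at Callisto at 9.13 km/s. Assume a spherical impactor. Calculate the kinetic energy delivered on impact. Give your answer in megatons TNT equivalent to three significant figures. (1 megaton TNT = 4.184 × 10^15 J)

v = 9130 m/s.
Mass m = (π/6) ρ d³ = (π/6) × 7450 × (6.45)³ = 1.047 × 10^6 kg
E = ½ m v² = 0.5 × 1.047 × 10^6 × (9130)² = 4.364 × 10^13 J
   = 4.364 × 10^13 / 4.184×10^15 = 0.01043 Mt

E ≈ 0.0104 Mt TNT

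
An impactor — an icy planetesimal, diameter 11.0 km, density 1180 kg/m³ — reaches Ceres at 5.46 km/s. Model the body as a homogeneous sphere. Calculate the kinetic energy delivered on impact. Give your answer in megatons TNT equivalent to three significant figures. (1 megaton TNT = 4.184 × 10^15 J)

d = 11000 m; v = 5460 m/s.
Mass m = (π/6) ρ d³ = (π/6) × 1180 × (11000)³ = 8.224 × 10^14 kg
E = ½ m v² = 0.5 × 8.224 × 10^14 × (5460)² = 1.226 × 10^22 J
   = 1.226 × 10^22 / 4.184×10^15 = 2.930 × 10^6 Mt

E ≈ 2.93 × 10^6 Mt TNT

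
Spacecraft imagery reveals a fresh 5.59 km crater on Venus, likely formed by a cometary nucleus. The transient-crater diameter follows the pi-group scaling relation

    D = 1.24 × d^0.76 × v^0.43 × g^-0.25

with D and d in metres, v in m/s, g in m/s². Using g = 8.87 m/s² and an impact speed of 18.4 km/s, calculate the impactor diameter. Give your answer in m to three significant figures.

d ≈ 509 m

Rearranging for d: d = [D / (1.24 · 18400^0.43 · 8.87^-0.25)]^(1/0.76).
D = 5590 m.
18400^0.43 = 68.21
8.87^-0.25 = 0.5795
Denominator = 1.24 × 68.21 × 0.5795 = 49.01
D / 49.01 = 5590 / 49.01 = 114.1
d = 114.1^(1/0.76) = 114.1^1.3158 = 509.3 m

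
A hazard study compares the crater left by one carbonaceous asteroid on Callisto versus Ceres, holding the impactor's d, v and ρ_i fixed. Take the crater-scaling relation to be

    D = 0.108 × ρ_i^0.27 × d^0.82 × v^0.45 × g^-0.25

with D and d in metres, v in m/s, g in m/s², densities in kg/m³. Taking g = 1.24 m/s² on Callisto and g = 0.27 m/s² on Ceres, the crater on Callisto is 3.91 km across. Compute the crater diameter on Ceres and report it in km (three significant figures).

All impactor-dependent factors cancel in the ratio, leaving D_Ceres/D_Callisto = (g_Ceres/g_Callisto)^-0.25.
(0.27/1.24)^-0.25 = 0.2177^-0.25 = 1.464
D_Ceres = 1.464 × 3.91 km = 5.72 km

D ≈ 5.72 km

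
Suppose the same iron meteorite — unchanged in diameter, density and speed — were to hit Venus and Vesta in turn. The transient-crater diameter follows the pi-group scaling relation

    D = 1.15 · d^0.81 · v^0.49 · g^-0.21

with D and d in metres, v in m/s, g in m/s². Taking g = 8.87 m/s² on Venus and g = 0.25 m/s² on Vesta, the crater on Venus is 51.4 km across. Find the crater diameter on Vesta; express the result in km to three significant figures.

D ≈ 109 km

All impactor-dependent factors cancel in the ratio, leaving D_Vesta/D_Venus = (g_Vesta/g_Venus)^-0.21.
(0.25/8.87)^-0.21 = 0.02818^-0.21 = 2.116
D_Vesta = 2.116 × 51.4 km = 109 km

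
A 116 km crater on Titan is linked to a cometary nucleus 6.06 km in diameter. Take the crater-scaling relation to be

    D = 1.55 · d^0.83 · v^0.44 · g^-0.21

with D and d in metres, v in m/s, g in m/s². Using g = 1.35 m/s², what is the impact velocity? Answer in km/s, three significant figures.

v ≈ 10.1 km/s

Rearranging for v: v = [D / (1.55 · 6060^0.83 · 1.35^-0.21)]^(1/0.44).
D = 116000 m.
6060^0.83 = 1379
1.35^-0.21 = 0.9389
Denominator = 1.55 × 1379 × 0.9389 = 2007
D / 2007 = 116000 / 2007 = 57.80
v = 57.80^(1/0.44) = 57.80^2.2727 = 10100 m/s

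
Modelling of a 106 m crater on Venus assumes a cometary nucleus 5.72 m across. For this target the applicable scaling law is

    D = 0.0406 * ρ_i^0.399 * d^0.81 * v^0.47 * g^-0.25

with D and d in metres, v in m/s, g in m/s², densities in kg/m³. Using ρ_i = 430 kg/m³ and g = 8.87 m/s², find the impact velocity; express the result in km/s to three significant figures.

Rearranging for v: v = [D / (0.0406 · 430^0.399 · 5.72^0.81 · 8.87^-0.25)]^(1/0.47).
430^0.399 = 11.24
5.72^0.81 = 4.107
8.87^-0.25 = 0.5795
Denominator = 0.0406 × 11.24 × 4.107 × 0.5795 = 1.086
D / 1.086 = 106 / 1.086 = 97.61
v = 97.61^(1/0.47) = 97.61^2.1277 = 17102 m/s

v ≈ 17.1 km/s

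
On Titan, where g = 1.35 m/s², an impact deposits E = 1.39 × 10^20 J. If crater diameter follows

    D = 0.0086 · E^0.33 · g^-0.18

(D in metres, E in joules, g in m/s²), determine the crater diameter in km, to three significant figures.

D ≈ 36.2 km

E^0.33 = (1.39 × 10^20)^0.33 = 4.438 × 10^6
g^-0.18 = 1.35^-0.18 = 0.9474
D = 0.0086 × 4.438 × 10^6 × 0.9474 = 36159 m
   = 36.16 km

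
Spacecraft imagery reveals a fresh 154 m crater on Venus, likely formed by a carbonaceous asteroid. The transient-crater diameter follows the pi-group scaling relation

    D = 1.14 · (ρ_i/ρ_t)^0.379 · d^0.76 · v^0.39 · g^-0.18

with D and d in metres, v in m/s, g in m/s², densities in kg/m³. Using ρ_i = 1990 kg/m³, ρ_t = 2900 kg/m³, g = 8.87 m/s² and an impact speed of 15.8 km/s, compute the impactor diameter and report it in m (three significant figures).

Rearranging for d: d = [D / (1.14 · (1990/2900)^0.379 · 15800^0.39 · 8.87^-0.18)]^(1/0.76).
(1990/2900)^0.379 = 0.8670
15800^0.39 = 43.40
8.87^-0.18 = 0.6751
Denominator = 1.14 × 0.8670 × 43.40 × 0.6751 = 28.96
D / 28.96 = 154 / 28.96 = 5.318
d = 5.318^(1/0.76) = 5.318^1.3158 = 9.014 m

d ≈ 9.01 m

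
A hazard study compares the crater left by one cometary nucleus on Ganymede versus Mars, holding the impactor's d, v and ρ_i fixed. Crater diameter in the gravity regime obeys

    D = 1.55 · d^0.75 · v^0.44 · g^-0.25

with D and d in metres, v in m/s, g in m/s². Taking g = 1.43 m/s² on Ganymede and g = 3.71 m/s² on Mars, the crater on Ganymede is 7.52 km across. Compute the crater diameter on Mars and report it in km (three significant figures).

D ≈ 5.93 km

All impactor-dependent factors cancel in the ratio, leaving D_Mars/D_Ganymede = (g_Mars/g_Ganymede)^-0.25.
(3.71/1.43)^-0.25 = 2.594^-0.25 = 0.7880
D_Mars = 0.7880 × 7.52 km = 5.93 km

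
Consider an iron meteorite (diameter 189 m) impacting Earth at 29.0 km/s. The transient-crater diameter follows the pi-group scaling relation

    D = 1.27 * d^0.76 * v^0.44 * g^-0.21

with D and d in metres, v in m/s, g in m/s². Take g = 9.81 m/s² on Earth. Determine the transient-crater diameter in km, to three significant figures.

D ≈ 3.88 km

In SI units: v = 29000 m/s.
d^0.76 = 189^0.76 = 53.72
v^0.44 = 29000^0.44 = 91.93
g^-0.21 = 9.81^-0.21 = 0.6191
D = 1.27 × 53.72 × 91.93 × 0.6191 = 3883 m
   = 3.883 km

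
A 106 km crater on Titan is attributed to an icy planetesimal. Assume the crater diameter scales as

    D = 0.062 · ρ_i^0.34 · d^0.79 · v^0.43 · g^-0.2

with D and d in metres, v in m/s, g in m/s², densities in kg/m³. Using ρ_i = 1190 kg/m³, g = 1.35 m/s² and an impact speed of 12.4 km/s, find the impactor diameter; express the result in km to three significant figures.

Rearranging for d: d = [D / (0.062 · 1190^0.34 · 12400^0.43 · 1.35^-0.2)]^(1/0.79).
D = 106000 m.
1190^0.34 = 11.11
12400^0.43 = 57.57
1.35^-0.2 = 0.9417
Denominator = 0.062 × 11.11 × 57.57 × 0.9417 = 37.34
D / 37.34 = 106000 / 37.34 = 2839
d = 2839^(1/0.79) = 2839^1.2658 = 23497 m

d ≈ 23.5 km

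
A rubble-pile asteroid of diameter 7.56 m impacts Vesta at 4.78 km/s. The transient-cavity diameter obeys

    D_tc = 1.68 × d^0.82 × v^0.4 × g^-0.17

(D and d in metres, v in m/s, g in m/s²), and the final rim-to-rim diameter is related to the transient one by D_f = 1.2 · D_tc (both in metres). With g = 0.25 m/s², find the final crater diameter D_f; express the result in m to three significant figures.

v = 4780 m/s.
d^0.82 = 7.56^0.82 = 5.253
v^0.4 = 4780^0.4 = 29.63
g^-0.17 = 0.25^-0.17 = 1.266
D_tc = 1.68 × 5.253 × 29.63 × 1.266 = 331.0 m
D_f = 1.2 × 331.0 = 397.2 m

D_f ≈ 397 m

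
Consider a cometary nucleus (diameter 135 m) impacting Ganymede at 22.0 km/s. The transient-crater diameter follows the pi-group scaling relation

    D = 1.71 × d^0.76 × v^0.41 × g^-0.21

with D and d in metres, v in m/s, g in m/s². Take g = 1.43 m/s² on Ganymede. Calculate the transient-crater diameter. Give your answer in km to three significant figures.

D ≈ 3.98 km

In SI units: v = 22000 m/s.
d^0.76 = 135^0.76 = 41.60
v^0.41 = 22000^0.41 = 60.31
g^-0.21 = 1.43^-0.21 = 0.9276
D = 1.71 × 41.60 × 60.31 × 0.9276 = 3980 m
   = 3.980 km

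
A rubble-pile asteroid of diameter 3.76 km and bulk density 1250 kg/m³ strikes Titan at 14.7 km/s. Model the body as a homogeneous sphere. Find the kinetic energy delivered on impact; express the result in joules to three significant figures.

E ≈ 3.76 × 10^21 J

d = 3760 m; v = 14700 m/s.
Mass m = (π/6) ρ d³ = (π/6) × 1250 × (3760)³ = 3.479 × 10^13 kg
E = ½ m v² = 0.5 × 3.479 × 10^13 × (14700)² = 3.759 × 10^21 J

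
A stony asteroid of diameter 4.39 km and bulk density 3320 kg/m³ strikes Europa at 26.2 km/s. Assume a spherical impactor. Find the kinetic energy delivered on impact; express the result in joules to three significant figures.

d = 4390 m; v = 26200 m/s.
Mass m = (π/6) ρ d³ = (π/6) × 3320 × (4390)³ = 1.471 × 10^14 kg
E = ½ m v² = 0.5 × 1.471 × 10^14 × (26200)² = 5.049 × 10^22 J

E ≈ 5.05 × 10^22 J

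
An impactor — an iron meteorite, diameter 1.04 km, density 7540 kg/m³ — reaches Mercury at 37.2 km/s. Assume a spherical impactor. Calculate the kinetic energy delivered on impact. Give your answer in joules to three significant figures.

d = 1040 m; v = 37200 m/s.
Mass m = (π/6) ρ d³ = (π/6) × 7540 × (1040)³ = 4.441 × 10^12 kg
E = ½ m v² = 0.5 × 4.441 × 10^12 × (37200)² = 3.073 × 10^21 J

E ≈ 3.07 × 10^21 J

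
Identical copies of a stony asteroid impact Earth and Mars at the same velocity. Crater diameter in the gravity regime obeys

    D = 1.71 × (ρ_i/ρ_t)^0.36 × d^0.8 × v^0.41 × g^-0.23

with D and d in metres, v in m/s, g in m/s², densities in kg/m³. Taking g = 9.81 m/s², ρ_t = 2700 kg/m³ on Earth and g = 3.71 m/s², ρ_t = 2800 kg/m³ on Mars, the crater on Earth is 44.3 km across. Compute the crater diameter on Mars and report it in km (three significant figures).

The impactor-only factors (d, v, ρ_i) cancel in the ratio, leaving D_Mars/D_Earth = (g_Mars/g_Earth)^-0.23 · (ρ_t,Earth/ρ_t,Mars)^0.36.
(3.71/9.81)^-0.23 = 0.3782^-0.23 = 1.251
(2700/2800)^0.36 = 0.9643^0.36 = 0.9870
Ratio = 1.251 × 0.9870 = 1.235
D_Mars = 1.235 × 44.3 km = 54.7 km

D ≈ 54.7 km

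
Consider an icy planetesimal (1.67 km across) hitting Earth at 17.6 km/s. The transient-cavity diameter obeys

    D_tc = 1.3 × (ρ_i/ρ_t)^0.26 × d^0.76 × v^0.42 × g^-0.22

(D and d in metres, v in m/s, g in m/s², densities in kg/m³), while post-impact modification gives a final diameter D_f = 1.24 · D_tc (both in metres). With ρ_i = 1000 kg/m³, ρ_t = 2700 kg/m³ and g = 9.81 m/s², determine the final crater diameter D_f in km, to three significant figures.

D_f ≈ 12.9 km

In SI: d = 1670 m, v = 17600 m/s.
(ρ_i/ρ_t)^0.26 = (1000/2700)^0.26 = 0.7724
d^0.76 = 1670^0.76 = 281.4
v^0.42 = 17600^0.42 = 60.69
g^-0.22 = 9.81^-0.22 = 0.6051
D_tc = 1.3 × 0.7724 × 281.4 × 60.69 × 0.6051 = 10380 m
D_f = 1.24 × 10380 = 12871 m
     = 12.87 km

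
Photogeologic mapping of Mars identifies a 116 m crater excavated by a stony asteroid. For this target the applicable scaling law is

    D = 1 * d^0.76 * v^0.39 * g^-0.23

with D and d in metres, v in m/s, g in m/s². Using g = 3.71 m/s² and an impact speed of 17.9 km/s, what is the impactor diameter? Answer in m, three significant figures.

Rearranging for d: d = [D / (1 · 17900^0.39 · 3.71^-0.23)]^(1/0.76).
17900^0.39 = 45.56
3.71^-0.23 = 0.7397
Denominator = 1 × 45.56 × 0.7397 = 33.70
D / 33.70 = 116 / 33.70 = 3.442
d = 3.442^(1/0.76) = 3.442^1.3158 = 5.086 m

d ≈ 5.09 m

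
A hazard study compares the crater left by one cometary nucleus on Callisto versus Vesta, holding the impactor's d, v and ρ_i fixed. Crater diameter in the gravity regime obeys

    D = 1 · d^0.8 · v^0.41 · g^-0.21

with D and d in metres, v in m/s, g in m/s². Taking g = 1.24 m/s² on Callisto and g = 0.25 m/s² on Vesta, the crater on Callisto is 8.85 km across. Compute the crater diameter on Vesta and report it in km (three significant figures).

D ≈ 12.4 km

All impactor-dependent factors cancel in the ratio, leaving D_Vesta/D_Callisto = (g_Vesta/g_Callisto)^-0.21.
(0.25/1.24)^-0.21 = 0.2016^-0.21 = 1.400
D_Vesta = 1.400 × 8.85 km = 12.4 km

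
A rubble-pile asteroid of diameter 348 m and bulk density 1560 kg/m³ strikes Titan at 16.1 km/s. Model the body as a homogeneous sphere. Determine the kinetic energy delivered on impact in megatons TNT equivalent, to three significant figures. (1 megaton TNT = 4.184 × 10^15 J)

E ≈ 1070 Mt TNT

v = 16100 m/s.
Mass m = (π/6) ρ d³ = (π/6) × 1560 × (348)³ = 3.442 × 10^10 kg
E = ½ m v² = 0.5 × 3.442 × 10^10 × (16100)² = 4.461 × 10^18 J
   = 4.461 × 10^18 / 4.184×10^15 = 1066 Mt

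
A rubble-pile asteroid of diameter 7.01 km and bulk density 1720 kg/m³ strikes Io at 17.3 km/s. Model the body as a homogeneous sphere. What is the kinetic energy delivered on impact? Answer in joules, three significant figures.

E ≈ 4.64 × 10^22 J

d = 7010 m; v = 17300 m/s.
Mass m = (π/6) ρ d³ = (π/6) × 1720 × (7010)³ = 3.102 × 10^14 kg
E = ½ m v² = 0.5 × 3.102 × 10^14 × (17300)² = 4.642 × 10^22 J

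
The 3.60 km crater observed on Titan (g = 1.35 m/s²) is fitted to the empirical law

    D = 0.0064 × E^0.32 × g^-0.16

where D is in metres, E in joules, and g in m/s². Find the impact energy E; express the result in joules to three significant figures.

E ≈ 1.08 × 10^18 J

Rearranging: E = [D / (0.0064 · g^-0.16)]^(1/0.32).
D = 3600 m.
g^-0.16 = 1.35^-0.16 = 0.9531
D / (0.0064 × 0.9531) = 3600 / (6.100 × 10^-3) = 5.902 × 10^5
E = (5.902 × 10^5)^3.125 = 1.082 × 10^18 J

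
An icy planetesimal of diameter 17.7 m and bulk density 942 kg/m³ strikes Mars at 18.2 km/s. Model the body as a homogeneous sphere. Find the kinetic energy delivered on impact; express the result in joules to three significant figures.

v = 18200 m/s.
Mass m = (π/6) ρ d³ = (π/6) × 942 × (17.7)³ = 2.735 × 10^6 kg
E = ½ m v² = 0.5 × 2.735 × 10^6 × (18200)² = 4.530 × 10^14 J

E ≈ 4.53 × 10^14 J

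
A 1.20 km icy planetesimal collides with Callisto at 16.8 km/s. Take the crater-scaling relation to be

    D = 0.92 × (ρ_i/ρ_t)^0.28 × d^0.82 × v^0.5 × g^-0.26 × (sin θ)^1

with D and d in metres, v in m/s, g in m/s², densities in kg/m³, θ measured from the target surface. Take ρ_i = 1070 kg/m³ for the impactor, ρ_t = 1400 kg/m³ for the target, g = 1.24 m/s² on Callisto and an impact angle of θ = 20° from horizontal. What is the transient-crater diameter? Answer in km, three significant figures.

In SI units: d = 1200 m, v = 16800 m/s.
(ρ_i/ρ_t)^0.28 = (1070/1400)^0.28 = 0.9275
d^0.82 = 1200^0.82 = 334.9
v^0.5 = 16800^0.5 = 129.6
g^-0.26 = 1.24^-0.26 = 0.9456
(sin 20°)^1 = 0.3420^1 = 0.3420
D = 0.92 × 0.9275 × 334.9 × 129.6 × 0.9456 × 0.3420 = 11977 m
   = 11.98 km

D ≈ 12.0 km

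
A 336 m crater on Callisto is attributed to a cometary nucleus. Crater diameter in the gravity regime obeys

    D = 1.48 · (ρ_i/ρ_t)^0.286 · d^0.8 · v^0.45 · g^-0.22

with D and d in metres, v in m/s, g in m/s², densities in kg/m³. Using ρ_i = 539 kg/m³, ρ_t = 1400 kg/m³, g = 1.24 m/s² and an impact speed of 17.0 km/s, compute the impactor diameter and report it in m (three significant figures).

Rearranging for d: d = [D / (1.48 · (539/1400)^0.286 · 17000^0.45 · 1.24^-0.22)]^(1/0.8).
(539/1400)^0.286 = 0.7611
17000^0.45 = 80.11
1.24^-0.22 = 0.9538
Denominator = 1.48 × 0.7611 × 80.11 × 0.9538 = 86.07
D / 86.07 = 336 / 86.07 = 3.904
d = 3.904^(1/0.8) = 3.904^1.25 = 5.488 m

d ≈ 5.49 m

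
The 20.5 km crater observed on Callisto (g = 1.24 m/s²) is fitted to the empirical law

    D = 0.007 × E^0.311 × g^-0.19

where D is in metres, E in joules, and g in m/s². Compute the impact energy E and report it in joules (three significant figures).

E ≈ 7.08 × 10^20 J

Rearranging: E = [D / (0.007 · g^-0.19)]^(1/0.311).
D = 20500 m.
g^-0.19 = 1.24^-0.19 = 0.9600
D / (0.007 × 0.9600) = 20500 / (6.720 × 10^-3) = 3.051 × 10^6
E = (3.051 × 10^6)^3.2154 = 7.081 × 10^20 J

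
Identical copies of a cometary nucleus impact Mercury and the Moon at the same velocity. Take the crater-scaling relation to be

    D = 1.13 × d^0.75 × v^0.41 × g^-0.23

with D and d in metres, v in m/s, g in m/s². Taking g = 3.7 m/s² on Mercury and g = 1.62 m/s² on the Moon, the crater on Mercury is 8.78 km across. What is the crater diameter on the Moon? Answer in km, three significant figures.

D ≈ 10.6 km

All impactor-dependent factors cancel in the ratio, leaving D_Moon/D_Mercury = (g_Moon/g_Mercury)^-0.23.
(1.62/3.7)^-0.23 = 0.4378^-0.23 = 1.209
D_Moon = 1.209 × 8.78 km = 10.6 km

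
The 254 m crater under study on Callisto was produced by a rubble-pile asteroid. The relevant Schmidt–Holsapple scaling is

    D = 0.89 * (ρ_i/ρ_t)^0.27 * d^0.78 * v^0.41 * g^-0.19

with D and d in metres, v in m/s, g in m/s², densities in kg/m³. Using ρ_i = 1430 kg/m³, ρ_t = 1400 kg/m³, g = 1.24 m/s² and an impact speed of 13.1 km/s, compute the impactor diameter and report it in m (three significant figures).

d ≈ 10.1 m

Rearranging for d: d = [D / (0.89 · (1430/1400)^0.27 · 13100^0.41 · 1.24^-0.19)]^(1/0.78).
(1430/1400)^0.27 = 1.006
13100^0.41 = 48.76
1.24^-0.19 = 0.9600
Denominator = 0.89 × 1.006 × 48.76 × 0.9600 = 41.91
D / 41.91 = 254 / 41.91 = 6.061
d = 6.061^(1/0.78) = 6.061^1.2821 = 10.08 m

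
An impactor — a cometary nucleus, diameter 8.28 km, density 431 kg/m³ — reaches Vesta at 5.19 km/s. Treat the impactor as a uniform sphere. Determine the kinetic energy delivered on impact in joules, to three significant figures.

E ≈ 1.73 × 10^21 J

d = 8280 m; v = 5190 m/s.
Mass m = (π/6) ρ d³ = (π/6) × 431 × (8280)³ = 1.281 × 10^14 kg
E = ½ m v² = 0.5 × 1.281 × 10^14 × (5190)² = 1.725 × 10^21 J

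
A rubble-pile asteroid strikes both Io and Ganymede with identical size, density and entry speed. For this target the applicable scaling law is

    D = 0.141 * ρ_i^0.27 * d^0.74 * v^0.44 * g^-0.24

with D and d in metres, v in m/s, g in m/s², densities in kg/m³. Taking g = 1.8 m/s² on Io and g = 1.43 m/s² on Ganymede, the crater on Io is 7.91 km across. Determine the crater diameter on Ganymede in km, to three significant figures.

All impactor-dependent factors cancel in the ratio, leaving D_Ganymede/D_Io = (g_Ganymede/g_Io)^-0.24.
(1.43/1.8)^-0.24 = 0.7944^-0.24 = 1.057
D_Ganymede = 1.057 × 7.91 km = 8.36 km

D ≈ 8.36 km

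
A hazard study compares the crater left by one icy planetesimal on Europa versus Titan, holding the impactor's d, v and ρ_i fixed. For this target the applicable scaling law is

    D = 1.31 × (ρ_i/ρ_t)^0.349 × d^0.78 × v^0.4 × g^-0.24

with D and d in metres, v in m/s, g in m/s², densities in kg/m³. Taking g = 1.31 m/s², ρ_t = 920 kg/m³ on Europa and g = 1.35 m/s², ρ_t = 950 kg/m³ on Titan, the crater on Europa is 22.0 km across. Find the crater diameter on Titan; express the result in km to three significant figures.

D ≈ 21.6 km

The impactor-only factors (d, v, ρ_i) cancel in the ratio, leaving D_Titan/D_Europa = (g_Titan/g_Europa)^-0.24 · (ρ_t,Europa/ρ_t,Titan)^0.349.
(1.35/1.31)^-0.24 = 1.031^-0.24 = 0.9927
(920/950)^0.349 = 0.9684^0.349 = 0.9889
Ratio = 0.9927 × 0.9889 = 0.9817
D_Titan = 0.9817 × 22.0 km = 21.6 km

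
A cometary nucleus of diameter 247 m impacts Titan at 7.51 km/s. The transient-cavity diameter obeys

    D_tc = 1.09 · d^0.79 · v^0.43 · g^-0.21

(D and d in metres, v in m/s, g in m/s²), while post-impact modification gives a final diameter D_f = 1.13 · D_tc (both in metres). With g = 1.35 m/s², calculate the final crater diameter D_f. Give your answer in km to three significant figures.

v = 7510 m/s.
d^0.79 = 247^0.79 = 77.67
v^0.43 = 7510^0.43 = 46.40
g^-0.21 = 1.35^-0.21 = 0.9389
D_tc = 1.09 × 77.67 × 46.40 × 0.9389 = 3688 m
D_f = 1.13 × 3688 = 4167 m
     = 4.167 km

D_f ≈ 4.17 km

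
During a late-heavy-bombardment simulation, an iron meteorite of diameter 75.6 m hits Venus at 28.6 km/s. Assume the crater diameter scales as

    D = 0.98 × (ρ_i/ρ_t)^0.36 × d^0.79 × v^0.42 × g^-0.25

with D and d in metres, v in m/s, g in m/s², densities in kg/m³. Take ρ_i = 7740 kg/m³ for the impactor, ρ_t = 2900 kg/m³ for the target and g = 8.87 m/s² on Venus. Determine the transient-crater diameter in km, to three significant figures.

In SI units: v = 28600 m/s.
(ρ_i/ρ_t)^0.36 = (7740/2900)^0.36 = 1.424
d^0.79 = 75.6^0.79 = 30.48
v^0.42 = 28600^0.42 = 74.42
g^-0.25 = 8.87^-0.25 = 0.5795
D = 0.98 × 1.424 × 30.48 × 74.42 × 0.5795 = 1834 m
   = 1.834 km

D ≈ 1.83 km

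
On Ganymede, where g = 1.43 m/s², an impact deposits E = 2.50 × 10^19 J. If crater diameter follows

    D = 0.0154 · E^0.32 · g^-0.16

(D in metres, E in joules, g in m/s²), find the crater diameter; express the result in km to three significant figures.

E^0.32 = (2.50 × 10^19)^0.32 = 1.612 × 10^6
g^-0.16 = 1.43^-0.16 = 0.9444
D = 0.0154 × 1.612 × 10^6 × 0.9444 = 23445 m
   = 23.44 km

D ≈ 23.4 km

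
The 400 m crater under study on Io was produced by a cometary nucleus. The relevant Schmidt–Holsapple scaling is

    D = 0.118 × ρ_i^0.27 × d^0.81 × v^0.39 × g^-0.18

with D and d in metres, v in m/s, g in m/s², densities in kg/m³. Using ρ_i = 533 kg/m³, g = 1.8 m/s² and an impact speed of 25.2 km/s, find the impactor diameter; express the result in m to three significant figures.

Rearranging for d: d = [D / (0.118 · 533^0.27 · 25200^0.39 · 1.8^-0.18)]^(1/0.81).
533^0.27 = 5.448
25200^0.39 = 52.07
1.8^-0.18 = 0.8996
Denominator = 0.118 × 5.448 × 52.07 × 0.8996 = 30.11
D / 30.11 = 400 / 30.11 = 13.28
d = 13.28^(1/0.81) = 13.28^1.2346 = 24.36 m

d ≈ 24.4 m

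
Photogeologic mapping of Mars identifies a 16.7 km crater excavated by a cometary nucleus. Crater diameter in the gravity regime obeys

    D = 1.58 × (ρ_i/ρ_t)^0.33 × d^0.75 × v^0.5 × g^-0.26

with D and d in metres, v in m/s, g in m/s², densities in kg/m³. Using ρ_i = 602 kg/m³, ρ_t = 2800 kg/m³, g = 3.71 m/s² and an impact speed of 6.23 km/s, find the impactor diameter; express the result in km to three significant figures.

d ≈ 2.12 km

Rearranging for d: d = [D / (1.58 · (602/2800)^0.33 · 6230^0.5 · 3.71^-0.26)]^(1/0.75).
D = 16700 m.
(602/2800)^0.33 = 0.6022
6230^0.5 = 78.93
3.71^-0.26 = 0.7112
Denominator = 1.58 × 0.6022 × 78.93 × 0.7112 = 53.41
D / 53.41 = 16700 / 53.41 = 312.7
d = 312.7^(1/0.75) = 312.7^1.3333 = 2122 m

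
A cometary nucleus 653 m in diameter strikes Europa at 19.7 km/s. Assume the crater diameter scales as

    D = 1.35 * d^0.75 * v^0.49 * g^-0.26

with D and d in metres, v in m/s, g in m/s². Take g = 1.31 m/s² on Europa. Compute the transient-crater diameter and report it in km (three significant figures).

In SI units: v = 19700 m/s.
d^0.75 = 653^0.75 = 129.2
v^0.49 = 19700^0.49 = 127.1
g^-0.26 = 1.31^-0.26 = 0.9322
D = 1.35 × 129.2 × 127.1 × 0.9322 = 20666 m
   = 20.67 km

D ≈ 20.7 km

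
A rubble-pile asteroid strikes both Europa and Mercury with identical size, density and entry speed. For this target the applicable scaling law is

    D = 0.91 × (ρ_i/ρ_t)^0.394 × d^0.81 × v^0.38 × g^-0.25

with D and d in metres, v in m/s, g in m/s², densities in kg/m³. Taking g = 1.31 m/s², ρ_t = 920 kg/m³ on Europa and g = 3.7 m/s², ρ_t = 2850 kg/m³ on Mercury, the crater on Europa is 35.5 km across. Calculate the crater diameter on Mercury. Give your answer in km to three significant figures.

The impactor-only factors (d, v, ρ_i) cancel in the ratio, leaving D_Mercury/D_Europa = (g_Mercury/g_Europa)^-0.25 · (ρ_t,Europa/ρ_t,Mercury)^0.394.
(3.7/1.31)^-0.25 = 2.824^-0.25 = 0.7714
(920/2850)^0.394 = 0.3228^0.394 = 0.6405
Ratio = 0.7714 × 0.6405 = 0.4941
D_Mercury = 0.4941 × 35.5 km = 17.5 km

D ≈ 17.5 km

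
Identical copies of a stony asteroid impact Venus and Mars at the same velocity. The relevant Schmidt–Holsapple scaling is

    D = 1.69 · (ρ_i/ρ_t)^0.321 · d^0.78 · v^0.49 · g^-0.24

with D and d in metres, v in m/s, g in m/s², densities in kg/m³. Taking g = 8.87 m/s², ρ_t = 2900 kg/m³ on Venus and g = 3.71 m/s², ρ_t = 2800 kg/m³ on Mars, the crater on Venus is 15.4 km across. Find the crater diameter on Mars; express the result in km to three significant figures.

The impactor-only factors (d, v, ρ_i) cancel in the ratio, leaving D_Mars/D_Venus = (g_Mars/g_Venus)^-0.24 · (ρ_t,Venus/ρ_t,Mars)^0.321.
(3.71/8.87)^-0.24 = 0.4183^-0.24 = 1.233
(2900/2800)^0.321 = 1.036^0.321 = 1.011
Ratio = 1.233 × 1.011 = 1.247
D_Mars = 1.247 × 15.4 km = 19.2 km

D ≈ 19.2 km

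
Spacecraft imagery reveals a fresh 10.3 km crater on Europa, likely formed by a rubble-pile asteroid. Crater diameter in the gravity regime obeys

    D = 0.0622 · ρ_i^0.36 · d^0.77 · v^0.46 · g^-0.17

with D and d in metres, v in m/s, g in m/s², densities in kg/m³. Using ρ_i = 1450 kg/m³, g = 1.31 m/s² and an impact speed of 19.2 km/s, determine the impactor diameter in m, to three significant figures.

d ≈ 585 m

Rearranging for d: d = [D / (0.0622 · 1450^0.36 · 19200^0.46 · 1.31^-0.17)]^(1/0.77).
D = 10300 m.
1450^0.36 = 13.74
19200^0.46 = 93.39
1.31^-0.17 = 0.9551
Denominator = 0.0622 × 13.74 × 93.39 × 0.9551 = 76.23
D / 76.23 = 10300 / 76.23 = 135.1
d = 135.1^(1/0.77) = 135.1^1.2987 = 584.9 m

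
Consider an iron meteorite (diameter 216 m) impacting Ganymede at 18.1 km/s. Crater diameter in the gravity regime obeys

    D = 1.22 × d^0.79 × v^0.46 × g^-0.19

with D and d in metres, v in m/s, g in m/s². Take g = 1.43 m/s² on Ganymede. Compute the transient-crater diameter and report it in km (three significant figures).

In SI units: v = 18100 m/s.
d^0.79 = 216^0.79 = 69.86
v^0.46 = 18100^0.46 = 90.89
g^-0.19 = 1.43^-0.19 = 0.9343
D = 1.22 × 69.86 × 90.89 × 0.9343 = 7238 m
   = 7.238 km

D ≈ 7.24 km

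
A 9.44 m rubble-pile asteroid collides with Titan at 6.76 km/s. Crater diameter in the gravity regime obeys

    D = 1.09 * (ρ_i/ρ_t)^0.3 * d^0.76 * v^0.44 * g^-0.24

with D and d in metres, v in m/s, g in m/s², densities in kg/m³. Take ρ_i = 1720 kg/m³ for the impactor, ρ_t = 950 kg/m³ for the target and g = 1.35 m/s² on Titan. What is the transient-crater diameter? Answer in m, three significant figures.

In SI units: v = 6760 m/s.
(ρ_i/ρ_t)^0.3 = (1720/950)^0.3 = 1.195
d^0.76 = 9.44^0.76 = 5.508
v^0.44 = 6760^0.44 = 48.44
g^-0.24 = 1.35^-0.24 = 0.9305
D = 1.09 × 1.195 × 5.508 × 48.44 × 0.9305 = 323.4 m

D ≈ 323 m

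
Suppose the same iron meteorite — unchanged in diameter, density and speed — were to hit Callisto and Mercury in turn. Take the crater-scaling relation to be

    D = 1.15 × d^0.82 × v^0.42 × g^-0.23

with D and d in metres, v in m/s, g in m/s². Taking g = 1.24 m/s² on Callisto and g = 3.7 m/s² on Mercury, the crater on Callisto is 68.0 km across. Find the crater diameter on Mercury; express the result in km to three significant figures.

D ≈ 52.9 km

All impactor-dependent factors cancel in the ratio, leaving D_Mercury/D_Callisto = (g_Mercury/g_Callisto)^-0.23.
(3.7/1.24)^-0.23 = 2.984^-0.23 = 0.7777
D_Mercury = 0.7777 × 68.0 km = 52.9 km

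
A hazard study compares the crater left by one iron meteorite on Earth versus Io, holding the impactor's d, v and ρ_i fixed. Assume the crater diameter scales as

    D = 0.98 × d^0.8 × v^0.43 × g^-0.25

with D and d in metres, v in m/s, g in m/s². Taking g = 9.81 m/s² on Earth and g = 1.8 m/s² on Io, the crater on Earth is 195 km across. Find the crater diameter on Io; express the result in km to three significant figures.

D ≈ 298 km

All impactor-dependent factors cancel in the ratio, leaving D_Io/D_Earth = (g_Io/g_Earth)^-0.25.
(1.8/9.81)^-0.25 = 0.1835^-0.25 = 1.528
D_Io = 1.528 × 195 km = 298 km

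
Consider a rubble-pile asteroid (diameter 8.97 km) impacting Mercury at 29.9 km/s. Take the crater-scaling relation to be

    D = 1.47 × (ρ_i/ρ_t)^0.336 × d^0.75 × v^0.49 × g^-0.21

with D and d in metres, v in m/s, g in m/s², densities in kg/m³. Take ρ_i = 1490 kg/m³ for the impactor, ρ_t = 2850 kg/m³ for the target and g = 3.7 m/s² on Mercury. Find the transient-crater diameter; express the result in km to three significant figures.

D ≈ 129 km

In SI units: d = 8970 m, v = 29900 m/s.
(ρ_i/ρ_t)^0.336 = (1490/2850)^0.336 = 0.8042
d^0.75 = 8970^0.75 = 921.7
v^0.49 = 29900^0.49 = 156.0
g^-0.21 = 3.7^-0.21 = 0.7598
D = 1.47 × 0.8042 × 921.7 × 156.0 × 0.7598 = 1.292 × 10^5 m
   = 129.2 km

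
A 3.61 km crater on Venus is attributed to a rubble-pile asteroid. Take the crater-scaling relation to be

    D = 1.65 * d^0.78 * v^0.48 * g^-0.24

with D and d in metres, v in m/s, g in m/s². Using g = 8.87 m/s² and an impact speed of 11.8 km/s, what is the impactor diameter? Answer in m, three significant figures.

d ≈ 117 m

Rearranging for d: d = [D / (1.65 · 11800^0.48 · 8.87^-0.24)]^(1/0.78).
D = 3610 m.
11800^0.48 = 90.05
8.87^-0.24 = 0.5922
Denominator = 1.65 × 90.05 × 0.5922 = 87.99
D / 87.99 = 3610 / 87.99 = 41.03
d = 41.03^(1/0.78) = 41.03^1.2821 = 117.0 m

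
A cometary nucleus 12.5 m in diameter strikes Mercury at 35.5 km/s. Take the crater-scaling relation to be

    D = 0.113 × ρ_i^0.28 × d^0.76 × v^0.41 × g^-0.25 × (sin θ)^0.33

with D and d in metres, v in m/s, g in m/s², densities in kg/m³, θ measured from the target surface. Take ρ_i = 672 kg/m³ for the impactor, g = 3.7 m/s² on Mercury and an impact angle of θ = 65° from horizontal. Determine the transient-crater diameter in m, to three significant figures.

In SI units: v = 35500 m/s.
ρ_i^0.28 = 672^0.28 = 6.190
d^0.76 = 12.5^0.76 = 6.818
v^0.41 = 35500^0.41 = 73.38
g^-0.25 = 3.7^-0.25 = 0.7210
(sin 65°)^0.33 = 0.9063^0.33 = 0.9681
D = 0.113 × 6.190 × 6.818 × 73.38 × 0.7210 × 0.9681 = 244.3 m

D ≈ 244 m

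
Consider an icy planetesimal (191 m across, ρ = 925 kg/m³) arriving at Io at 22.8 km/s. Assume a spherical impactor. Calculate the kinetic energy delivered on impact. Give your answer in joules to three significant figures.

E ≈ 8.77 × 10^17 J

v = 22800 m/s.
Mass m = (π/6) ρ d³ = (π/6) × 925 × (191)³ = 3.375 × 10^9 kg
E = ½ m v² = 0.5 × 3.375 × 10^9 × (22800)² = 8.772 × 10^17 J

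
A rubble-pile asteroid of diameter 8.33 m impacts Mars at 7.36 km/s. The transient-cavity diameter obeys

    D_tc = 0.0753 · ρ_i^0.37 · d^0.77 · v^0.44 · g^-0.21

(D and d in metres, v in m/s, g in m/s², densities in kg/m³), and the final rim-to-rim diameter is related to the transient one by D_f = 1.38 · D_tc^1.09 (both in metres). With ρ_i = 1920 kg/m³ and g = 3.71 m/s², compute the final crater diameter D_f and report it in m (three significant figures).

v = 7360 m/s.
ρ_i^0.37 = 1920^0.37 = 16.40
d^0.77 = 8.33^0.77 = 5.116
v^0.44 = 7360^0.44 = 50.28
g^-0.21 = 3.71^-0.21 = 0.7593
D_tc = 0.0753 × 16.40 × 5.116 × 50.28 × 0.7593 = 241.2 m
D_f = 1.38 × (241.2)^1.09 = 545.3 m

D_f ≈ 545 m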